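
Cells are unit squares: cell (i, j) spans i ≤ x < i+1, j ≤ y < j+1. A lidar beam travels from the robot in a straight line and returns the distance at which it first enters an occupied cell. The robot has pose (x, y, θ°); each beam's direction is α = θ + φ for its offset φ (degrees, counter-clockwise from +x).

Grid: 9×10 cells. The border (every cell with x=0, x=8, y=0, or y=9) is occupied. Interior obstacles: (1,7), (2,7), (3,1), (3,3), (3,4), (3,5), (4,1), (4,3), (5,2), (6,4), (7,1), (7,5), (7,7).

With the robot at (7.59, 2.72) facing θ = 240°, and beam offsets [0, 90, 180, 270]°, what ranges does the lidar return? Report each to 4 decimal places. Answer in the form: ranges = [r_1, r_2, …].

ranges = [0.8314, 0.4734, 0.8200, 4.1454]

beam 1: φ=0°, α=240°
  direction (-0.5000, -0.8660); cell (7,2); t to first gridline: x 1.1800, y 0.8314 (then +2.0000 / +1.1547)
    (7,1) via y @ 0.8314  # hit
  → r_1 = 0.8314
beam 2: φ=90°, α=330°
  direction (0.8660, -0.5000); cell (7,2); t to first gridline: x 0.4734, y 1.4400 (then +1.1547 / +2.0000)
    (8,2) via x @ 0.4734  # hit
  → r_2 = 0.4734
beam 3: φ=180°, α=60°
  direction (0.5000, 0.8660); cell (7,2); t to first gridline: x 0.8200, y 0.3233 (then +2.0000 / +1.1547)
    (7,3) via y @ 0.3233
    (8,3) via x @ 0.8200  # hit
  → r_3 = 0.8200
beam 4: φ=270°, α=150°
  direction (-0.8660, 0.5000); cell (7,2); t to first gridline: x 0.6813, y 0.5600 (then +1.1547 / +2.0000)
    (7,3) via y @ 0.5600
    (6,3) via x @ 0.6813
    (5,3) via x @ 1.8360
    (5,4) via y @ 2.5600
    (4,4) via x @ 2.9907
    (3,4) via x @ 4.1454  # hit
  → r_4 = 4.1454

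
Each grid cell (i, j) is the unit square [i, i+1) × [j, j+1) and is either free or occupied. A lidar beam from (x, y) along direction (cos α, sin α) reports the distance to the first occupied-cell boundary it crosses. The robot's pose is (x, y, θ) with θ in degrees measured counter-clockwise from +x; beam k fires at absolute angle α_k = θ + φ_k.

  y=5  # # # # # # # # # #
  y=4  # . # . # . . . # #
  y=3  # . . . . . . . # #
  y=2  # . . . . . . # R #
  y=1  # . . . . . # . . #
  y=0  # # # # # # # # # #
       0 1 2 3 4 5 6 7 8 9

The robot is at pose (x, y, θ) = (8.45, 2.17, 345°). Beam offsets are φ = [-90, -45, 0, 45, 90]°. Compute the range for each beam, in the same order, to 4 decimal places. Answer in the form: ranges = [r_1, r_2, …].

beam 1: φ=-90°, α=255°
  direction (-0.2588, -0.9659); cell (8,2); t to first gridline: x 1.7387, y 0.1760 (then +3.8637 / +1.0353)
    (8,1) via y @ 0.1760
    (8,0) via y @ 1.2113  # hit
  → r_1 = 1.2113
beam 2: φ=-45°, α=300°
  direction (0.5000, -0.8660); cell (8,2); t to first gridline: x 1.1000, y 0.1963 (then +2.0000 / +1.1547)
    (8,1) via y @ 0.1963
    (9,1) via x @ 1.1000  # hit
  → r_2 = 1.1000
beam 3: φ=0°, α=345°
  direction (0.9659, -0.2588); cell (8,2); t to first gridline: x 0.5694, y 0.6568 (then +1.0353 / +3.8637)
    (9,2) via x @ 0.5694  # hit
  → r_3 = 0.5694
beam 4: φ=45°, α=30°
  direction (0.8660, 0.5000); cell (8,2); t to first gridline: x 0.6351, y 1.6600 (then +1.1547 / +2.0000)
    (9,2) via x @ 0.6351  # hit
  → r_4 = 0.6351
beam 5: φ=90°, α=75°
  direction (0.2588, 0.9659); cell (8,2); t to first gridline: x 2.1250, y 0.8593 (then +3.8637 / +1.0353)
    (8,3) via y @ 0.8593  # hit
  → r_5 = 0.8593

ranges = [1.2113, 1.1000, 0.5694, 0.6351, 0.8593]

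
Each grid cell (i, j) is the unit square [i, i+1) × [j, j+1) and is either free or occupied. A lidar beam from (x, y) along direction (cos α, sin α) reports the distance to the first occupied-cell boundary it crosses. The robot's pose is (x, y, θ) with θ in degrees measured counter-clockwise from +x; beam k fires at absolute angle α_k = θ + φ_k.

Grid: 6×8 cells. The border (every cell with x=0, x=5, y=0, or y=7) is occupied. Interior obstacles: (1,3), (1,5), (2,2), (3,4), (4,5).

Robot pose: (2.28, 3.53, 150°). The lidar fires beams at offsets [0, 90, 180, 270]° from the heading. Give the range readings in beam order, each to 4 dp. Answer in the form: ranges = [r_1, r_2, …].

ranges = [0.3233, 0.5600, 3.1408, 1.4400]

beam 1: φ=0°, α=150°
  direction (-0.8660, 0.5000); cell (2,3); t to first gridline: x 0.3233, y 0.9400 (then +1.1547 / +2.0000)
    (1,3) via x @ 0.3233  # hit
  → r_1 = 0.3233
beam 2: φ=90°, α=240°
  direction (-0.5000, -0.8660); cell (2,3); t to first gridline: x 0.5600, y 0.6120 (then +2.0000 / +1.1547)
    (1,3) via x @ 0.5600  # hit
  → r_2 = 0.5600
beam 3: φ=180°, α=330°
  direction (0.8660, -0.5000); cell (2,3); t to first gridline: x 0.8314, y 1.0600 (then +1.1547 / +2.0000)
    (3,3) via x @ 0.8314
    (3,2) via y @ 1.0600
    (4,2) via x @ 1.9861
    (4,1) via y @ 3.0600
    (5,1) via x @ 3.1408  # hit
  → r_3 = 3.1408
beam 4: φ=270°, α=60°
  direction (0.5000, 0.8660); cell (2,3); t to first gridline: x 1.4400, y 0.5427 (then +2.0000 / +1.1547)
    (2,4) via y @ 0.5427
    (3,4) via x @ 1.4400  # hit
  → r_4 = 1.4400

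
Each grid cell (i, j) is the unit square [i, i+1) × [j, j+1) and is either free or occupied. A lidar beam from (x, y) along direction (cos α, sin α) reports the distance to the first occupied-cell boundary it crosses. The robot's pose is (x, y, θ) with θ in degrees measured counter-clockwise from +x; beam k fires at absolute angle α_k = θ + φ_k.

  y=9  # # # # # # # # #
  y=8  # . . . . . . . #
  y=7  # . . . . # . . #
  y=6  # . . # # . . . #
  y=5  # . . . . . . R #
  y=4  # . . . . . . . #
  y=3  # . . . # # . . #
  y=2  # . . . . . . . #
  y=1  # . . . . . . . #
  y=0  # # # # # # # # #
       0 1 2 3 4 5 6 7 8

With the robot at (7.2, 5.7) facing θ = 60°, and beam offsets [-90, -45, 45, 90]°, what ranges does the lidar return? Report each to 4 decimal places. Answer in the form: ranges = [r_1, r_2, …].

beam 1: φ=-90°, α=330°
  dir = (cos 330°, sin 330°) = (0.8660, -0.5000); from cell (7,5)
  next x-line at t=0.9238, next y-line at t=1.4000; Δt_x=1.1547, Δt_y=2.0000
    x: enter (8,5) at t=0.9238 ← occupied
  → r_1 = 0.9238
beam 2: φ=-45°, α=15°
  dir = (cos 15°, sin 15°) = (0.9659, 0.2588); from cell (7,5)
  next x-line at t=0.8282, next y-line at t=1.1591; Δt_x=1.0353, Δt_y=3.8637
    x: enter (8,5) at t=0.8282 ← occupied
  → r_2 = 0.8282
beam 3: φ=45°, α=105°
  dir = (cos 105°, sin 105°) = (-0.2588, 0.9659); from cell (7,5)
  next x-line at t=0.7727, next y-line at t=0.3106; Δt_x=3.8637, Δt_y=1.0353
    y: enter (7,6) at t=0.3106
    x: enter (6,6) at t=0.7727
    y: enter (6,7) at t=1.3459
    y: enter (6,8) at t=2.3811
    y: enter (6,9) at t=3.4164 ← occupied
  → r_3 = 3.4164
beam 4: φ=90°, α=150°
  dir = (cos 150°, sin 150°) = (-0.8660, 0.5000); from cell (7,5)
  next x-line at t=0.2309, next y-line at t=0.6000; Δt_x=1.1547, Δt_y=2.0000
    x: enter (6,5) at t=0.2309
    y: enter (6,6) at t=0.6000
    x: enter (5,6) at t=1.3856
    x: enter (4,6) at t=2.5403 ← occupied
  → r_4 = 2.5403

ranges = [0.9238, 0.8282, 3.4164, 2.5403]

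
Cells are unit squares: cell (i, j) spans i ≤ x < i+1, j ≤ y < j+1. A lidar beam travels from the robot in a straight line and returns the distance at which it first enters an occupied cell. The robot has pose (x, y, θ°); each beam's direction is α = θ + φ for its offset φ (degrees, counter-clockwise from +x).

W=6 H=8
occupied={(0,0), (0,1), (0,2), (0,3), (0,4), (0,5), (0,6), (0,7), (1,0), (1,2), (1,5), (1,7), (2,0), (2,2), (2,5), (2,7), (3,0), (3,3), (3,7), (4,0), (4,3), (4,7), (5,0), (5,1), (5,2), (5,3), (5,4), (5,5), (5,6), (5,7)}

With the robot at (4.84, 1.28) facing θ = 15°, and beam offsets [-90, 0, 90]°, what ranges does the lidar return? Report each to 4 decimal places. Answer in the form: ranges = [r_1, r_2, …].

beam 1: φ=-90°, α=285°
  d=(0.2588,-0.9659)  start (4,1)  tX=0.6182 tY=0.2899  stride 1/|dx|=3.8637 1/|dy|=1.0353
    cross y-line → (4,0), t=0.2899 (wall)
  → r_1 = 0.2899
beam 2: φ=0°, α=15°
  d=(0.9659,0.2588)  start (4,1)  tX=0.1656 tY=2.7819  stride 1/|dx|=1.0353 1/|dy|=3.8637
    cross x-line → (5,1), t=0.1656 (wall)
  → r_2 = 0.1656
beam 3: φ=90°, α=105°
  d=(-0.2588,0.9659)  start (4,1)  tX=3.2455 tY=0.7454  stride 1/|dx|=3.8637 1/|dy|=1.0353
    cross y-line → (4,2), t=0.7454
    cross y-line → (4,3), t=1.7807 (wall)
  → r_3 = 1.7807

ranges = [0.2899, 0.1656, 1.7807]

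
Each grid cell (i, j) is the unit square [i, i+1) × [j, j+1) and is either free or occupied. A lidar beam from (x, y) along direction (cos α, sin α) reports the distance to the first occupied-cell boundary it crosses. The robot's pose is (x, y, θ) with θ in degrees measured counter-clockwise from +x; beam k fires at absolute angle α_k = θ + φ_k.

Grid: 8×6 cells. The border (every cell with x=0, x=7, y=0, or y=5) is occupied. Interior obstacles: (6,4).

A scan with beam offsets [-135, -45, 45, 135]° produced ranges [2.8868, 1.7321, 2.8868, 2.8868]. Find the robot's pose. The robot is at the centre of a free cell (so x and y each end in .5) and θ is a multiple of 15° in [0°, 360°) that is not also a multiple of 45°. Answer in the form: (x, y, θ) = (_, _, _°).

(x, y, θ) = (3.5, 3.5, 165°)

The pose lattice has 23·16 = 368 candidates. Test each by forward raycasting.
  (4.5, 2.5, 105°): beam 2 = 2.8868 ≠ 1.7321 ✗
  (5.5, 4.5, 165°): beam 1 = 0.5774 ≠ 2.8868 ✗
  (4.5, 1.5, 15°): beam 1 = 0.5774 ≠ 2.8868 ✗
  …
  (3.5, 3.5, 165°): r_1=2.8868, r_2=1.7321, r_3=2.8868, r_4=2.8868 — all match ✓
Only this pose fits every beam.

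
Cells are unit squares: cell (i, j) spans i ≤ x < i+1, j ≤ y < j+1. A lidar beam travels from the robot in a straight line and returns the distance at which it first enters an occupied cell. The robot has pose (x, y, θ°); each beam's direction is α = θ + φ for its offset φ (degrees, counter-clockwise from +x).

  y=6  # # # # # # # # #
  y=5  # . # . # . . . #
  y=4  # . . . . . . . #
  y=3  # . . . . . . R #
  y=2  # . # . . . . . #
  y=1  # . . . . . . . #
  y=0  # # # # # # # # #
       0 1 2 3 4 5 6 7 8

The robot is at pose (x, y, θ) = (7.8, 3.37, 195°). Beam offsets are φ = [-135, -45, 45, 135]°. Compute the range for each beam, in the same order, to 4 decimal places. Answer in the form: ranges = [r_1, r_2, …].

ranges = [0.4000, 3.2600, 2.7366, 0.2309]

beam 1: φ=-135°, α=60°
  cosα=0.5000 sinα=0.8660 | (7,3) | tMaxX 0.4000 tMaxY 0.7275 | tΔX 2.0000 tΔY 1.1547
    t=0.4000 [x] (8,3) — stop
  → r_1 = 0.4000
beam 2: φ=-45°, α=150°
  cosα=-0.8660 sinα=0.5000 | (7,3) | tMaxX 0.9238 tMaxY 1.2600 | tΔX 1.1547 tΔY 2.0000
    t=0.9238 [x] (6,3)
    t=1.2600 [y] (6,4)
    t=2.0785 [x] (5,4)
    t=3.2332 [x] (4,4)
    t=3.2600 [y] (4,5) — stop
  → r_2 = 3.2600
beam 3: φ=45°, α=240°
  cosα=-0.5000 sinα=-0.8660 | (7,3) | tMaxX 1.6000 tMaxY 0.4272 | tΔX 2.0000 tΔY 1.1547
    t=0.4272 [y] (7,2)
    t=1.5819 [y] (7,1)
    t=1.6000 [x] (6,1)
    t=2.7366 [y] (6,0) — stop
  → r_3 = 2.7366
beam 4: φ=135°, α=330°
  cosα=0.8660 sinα=-0.5000 | (7,3) | tMaxX 0.2309 tMaxY 0.7400 | tΔX 1.1547 tΔY 2.0000
    t=0.2309 [x] (8,3) — stop
  → r_4 = 0.2309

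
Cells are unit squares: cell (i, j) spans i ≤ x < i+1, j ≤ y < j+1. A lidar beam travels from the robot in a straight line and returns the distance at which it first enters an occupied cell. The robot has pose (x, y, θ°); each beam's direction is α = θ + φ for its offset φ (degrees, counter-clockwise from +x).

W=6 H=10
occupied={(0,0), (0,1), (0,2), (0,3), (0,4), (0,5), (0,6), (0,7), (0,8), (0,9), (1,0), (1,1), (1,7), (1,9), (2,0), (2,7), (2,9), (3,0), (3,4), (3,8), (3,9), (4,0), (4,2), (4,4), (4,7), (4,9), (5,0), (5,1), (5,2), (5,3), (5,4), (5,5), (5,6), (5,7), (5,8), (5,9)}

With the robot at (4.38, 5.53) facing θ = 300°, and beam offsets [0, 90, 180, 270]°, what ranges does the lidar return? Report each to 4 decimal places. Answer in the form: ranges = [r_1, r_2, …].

beam 1: φ=0°, α=300°
  direction (0.5000, -0.8660); cell (4,5); t to first gridline: x 1.2400, y 0.6120 (then +2.0000 / +1.1547)
    (4,4) via y @ 0.6120  # hit
  → r_1 = 0.6120
beam 2: φ=90°, α=30°
  direction (0.8660, 0.5000); cell (4,5); t to first gridline: x 0.7159, y 0.9400 (then +1.1547 / +2.0000)
    (5,5) via x @ 0.7159  # hit
  → r_2 = 0.7159
beam 3: φ=180°, α=120°
  direction (-0.5000, 0.8660); cell (4,5); t to first gridline: x 0.7600, y 0.5427 (then +2.0000 / +1.1547)
    (4,6) via y @ 0.5427
    (3,6) via x @ 0.7600
    (3,7) via y @ 1.6974
    (2,7) via x @ 2.7600  # hit
  → r_3 = 2.7600
beam 4: φ=270°, α=210°
  direction (-0.8660, -0.5000); cell (4,5); t to first gridline: x 0.4388, y 1.0600 (then +1.1547 / +2.0000)
    (3,5) via x @ 0.4388
    (3,4) via y @ 1.0600  # hit
  → r_4 = 1.0600

ranges = [0.6120, 0.7159, 2.7600, 1.0600]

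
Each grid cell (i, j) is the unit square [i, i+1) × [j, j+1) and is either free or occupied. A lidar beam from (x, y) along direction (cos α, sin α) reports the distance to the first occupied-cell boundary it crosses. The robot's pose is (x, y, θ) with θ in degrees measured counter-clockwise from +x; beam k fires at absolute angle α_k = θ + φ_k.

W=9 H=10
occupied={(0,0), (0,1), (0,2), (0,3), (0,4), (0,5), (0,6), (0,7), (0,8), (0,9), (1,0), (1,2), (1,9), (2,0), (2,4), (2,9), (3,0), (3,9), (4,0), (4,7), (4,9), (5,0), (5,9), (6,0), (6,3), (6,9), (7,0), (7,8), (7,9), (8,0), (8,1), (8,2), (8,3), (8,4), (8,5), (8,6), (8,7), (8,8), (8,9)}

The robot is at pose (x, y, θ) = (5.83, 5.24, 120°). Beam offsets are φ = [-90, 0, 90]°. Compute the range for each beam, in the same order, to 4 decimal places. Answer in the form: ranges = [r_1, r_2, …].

ranges = [2.5057, 2.0323, 4.4800]

beam 1: φ=-90°, α=30°
  cosα=0.8660 sinα=0.5000 | (5,5) | tMaxX 0.1963 tMaxY 1.5200 | tΔX 1.1547 tΔY 2.0000
    t=0.1963 [x] (6,5)
    t=1.3510 [x] (7,5)
    t=1.5200 [y] (7,6)
    t=2.5057 [x] (8,6) — stop
  → r_1 = 2.5057
beam 2: φ=0°, α=120°
  cosα=-0.5000 sinα=0.8660 | (5,5) | tMaxX 1.6600 tMaxY 0.8776 | tΔX 2.0000 tΔY 1.1547
    t=0.8776 [y] (5,6)
    t=1.6600 [x] (4,6)
    t=2.0323 [y] (4,7) — stop
  → r_2 = 2.0323
beam 3: φ=90°, α=210°
  cosα=-0.8660 sinα=-0.5000 | (5,5) | tMaxX 0.9584 tMaxY 0.4800 | tΔX 1.1547 tΔY 2.0000
    t=0.4800 [y] (5,4)
    t=0.9584 [x] (4,4)
    t=2.1131 [x] (3,4)
    t=2.4800 [y] (3,3)
    t=3.2678 [x] (2,3)
    t=4.4225 [x] (1,3)
    t=4.4800 [y] (1,2) — stop
  → r_3 = 4.4800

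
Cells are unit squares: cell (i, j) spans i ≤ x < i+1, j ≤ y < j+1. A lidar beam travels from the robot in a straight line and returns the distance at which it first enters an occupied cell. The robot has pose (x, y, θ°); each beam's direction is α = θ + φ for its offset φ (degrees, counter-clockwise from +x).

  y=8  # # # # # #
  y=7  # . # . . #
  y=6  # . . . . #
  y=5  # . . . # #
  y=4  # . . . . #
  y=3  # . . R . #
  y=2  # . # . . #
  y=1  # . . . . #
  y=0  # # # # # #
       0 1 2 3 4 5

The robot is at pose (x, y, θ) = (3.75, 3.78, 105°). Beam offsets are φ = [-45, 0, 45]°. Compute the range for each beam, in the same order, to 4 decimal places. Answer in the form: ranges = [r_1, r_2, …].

ranges = [1.4087, 3.3336, 3.1754]

beam 1: φ=-45°, α=60°
  dir = (cos 60°, sin 60°) = (0.5000, 0.8660); from cell (3,3)
  next x-line at t=0.5000, next y-line at t=0.2540; Δt_x=2.0000, Δt_y=1.1547
    y: enter (3,4) at t=0.2540
    x: enter (4,4) at t=0.5000
    y: enter (4,5) at t=1.4087 ← occupied
  → r_1 = 1.4087
beam 2: φ=0°, α=105°
  dir = (cos 105°, sin 105°) = (-0.2588, 0.9659); from cell (3,3)
  next x-line at t=2.8978, next y-line at t=0.2278; Δt_x=3.8637, Δt_y=1.0353
    y: enter (3,4) at t=0.2278
    y: enter (3,5) at t=1.2630
    y: enter (3,6) at t=2.2983
    x: enter (2,6) at t=2.8978
    y: enter (2,7) at t=3.3336 ← occupied
  → r_2 = 3.3336
beam 3: φ=45°, α=150°
  dir = (cos 150°, sin 150°) = (-0.8660, 0.5000); from cell (3,3)
  next x-line at t=0.8660, next y-line at t=0.4400; Δt_x=1.1547, Δt_y=2.0000
    y: enter (3,4) at t=0.4400
    x: enter (2,4) at t=0.8660
    x: enter (1,4) at t=2.0207
    y: enter (1,5) at t=2.4400
    x: enter (0,5) at t=3.1754 ← occupied
  → r_3 = 3.1754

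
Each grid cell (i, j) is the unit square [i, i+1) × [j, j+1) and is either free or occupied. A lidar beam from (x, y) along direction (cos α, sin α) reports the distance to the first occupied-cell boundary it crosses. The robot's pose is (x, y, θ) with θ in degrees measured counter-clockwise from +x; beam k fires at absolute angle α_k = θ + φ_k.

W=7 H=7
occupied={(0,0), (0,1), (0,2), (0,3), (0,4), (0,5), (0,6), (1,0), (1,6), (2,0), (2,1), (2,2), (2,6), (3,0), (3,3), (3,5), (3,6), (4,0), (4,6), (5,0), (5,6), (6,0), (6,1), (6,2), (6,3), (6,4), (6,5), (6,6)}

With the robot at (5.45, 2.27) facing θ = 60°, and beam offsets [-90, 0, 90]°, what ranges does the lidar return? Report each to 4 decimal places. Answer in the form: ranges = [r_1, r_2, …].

beam 1: φ=-90°, α=330°
  cosα=0.8660 sinα=-0.5000 | (5,2) | tMaxX 0.6351 tMaxY 0.5400 | tΔX 1.1547 tΔY 2.0000
    t=0.5400 [y] (5,1)
    t=0.6351 [x] (6,1) — stop
  → r_1 = 0.6351
beam 2: φ=0°, α=60°
  cosα=0.5000 sinα=0.8660 | (5,2) | tMaxX 1.1000 tMaxY 0.8429 | tΔX 2.0000 tΔY 1.1547
    t=0.8429 [y] (5,3)
    t=1.1000 [x] (6,3) — stop
  → r_2 = 1.1000
beam 3: φ=90°, α=150°
  cosα=-0.8660 sinα=0.5000 | (5,2) | tMaxX 0.5196 tMaxY 1.4600 | tΔX 1.1547 tΔY 2.0000
    t=0.5196 [x] (4,2)
    t=1.4600 [y] (4,3)
    t=1.6743 [x] (3,3) — stop
  → r_3 = 1.6743

ranges = [0.6351, 1.1000, 1.6743]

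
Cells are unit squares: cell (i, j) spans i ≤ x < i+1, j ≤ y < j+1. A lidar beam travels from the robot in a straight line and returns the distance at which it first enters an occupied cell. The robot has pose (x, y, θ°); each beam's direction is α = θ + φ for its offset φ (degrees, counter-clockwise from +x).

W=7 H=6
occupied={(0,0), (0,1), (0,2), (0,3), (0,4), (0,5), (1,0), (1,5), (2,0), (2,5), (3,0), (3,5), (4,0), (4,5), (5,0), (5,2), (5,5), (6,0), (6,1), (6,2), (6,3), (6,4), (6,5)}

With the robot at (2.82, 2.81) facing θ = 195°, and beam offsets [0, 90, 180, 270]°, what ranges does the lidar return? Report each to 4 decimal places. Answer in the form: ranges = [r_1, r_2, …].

ranges = [1.8842, 1.8738, 3.2922, 2.2673]

beam 1: φ=0°, α=195°
  direction (-0.9659, -0.2588); cell (2,2); t to first gridline: x 0.8489, y 3.1296 (then +1.0353 / +3.8637)
    (1,2) via x @ 0.8489
    (0,2) via x @ 1.8842  # hit
  → r_1 = 1.8842
beam 2: φ=90°, α=285°
  direction (0.2588, -0.9659); cell (2,2); t to first gridline: x 0.6955, y 0.8386 (then +3.8637 / +1.0353)
    (3,2) via x @ 0.6955
    (3,1) via y @ 0.8386
    (3,0) via y @ 1.8738  # hit
  → r_2 = 1.8738
beam 3: φ=180°, α=15°
  direction (0.9659, 0.2588); cell (2,2); t to first gridline: x 0.1863, y 0.7341 (then +1.0353 / +3.8637)
    (3,2) via x @ 0.1863
    (3,3) via y @ 0.7341
    (4,3) via x @ 1.2216
    (5,3) via x @ 2.2569
    (6,3) via x @ 3.2922  # hit
  → r_3 = 3.2922
beam 4: φ=270°, α=105°
  direction (-0.2588, 0.9659); cell (2,2); t to first gridline: x 3.1682, y 0.1967 (then +3.8637 / +1.0353)
    (2,3) via y @ 0.1967
    (2,4) via y @ 1.2320
    (2,5) via y @ 2.2673  # hit
  → r_4 = 2.2673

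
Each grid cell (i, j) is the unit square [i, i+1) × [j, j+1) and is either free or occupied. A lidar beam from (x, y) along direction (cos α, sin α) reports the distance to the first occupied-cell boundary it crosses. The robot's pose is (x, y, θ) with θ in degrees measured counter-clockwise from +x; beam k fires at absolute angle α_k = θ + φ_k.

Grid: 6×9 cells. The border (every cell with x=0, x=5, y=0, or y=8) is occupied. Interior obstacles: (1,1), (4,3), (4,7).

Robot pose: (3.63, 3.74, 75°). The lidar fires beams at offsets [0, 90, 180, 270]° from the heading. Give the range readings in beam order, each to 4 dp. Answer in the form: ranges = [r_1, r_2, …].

beam 1: φ=0°, α=75°
  dir = (cos 75°, sin 75°) = (0.2588, 0.9659); from cell (3,3)
  next x-line at t=1.4296, next y-line at t=0.2692; Δt_x=3.8637, Δt_y=1.0353
    y: enter (3,4) at t=0.2692
    y: enter (3,5) at t=1.3044
    x: enter (4,5) at t=1.4296
    y: enter (4,6) at t=2.3397
    y: enter (4,7) at t=3.3750 ← occupied
  → r_1 = 3.3750
beam 2: φ=90°, α=165°
  dir = (cos 165°, sin 165°) = (-0.9659, 0.2588); from cell (3,3)
  next x-line at t=0.6522, next y-line at t=1.0046; Δt_x=1.0353, Δt_y=3.8637
    x: enter (2,3) at t=0.6522
    y: enter (2,4) at t=1.0046
    x: enter (1,4) at t=1.6875
    x: enter (0,4) at t=2.7228 ← occupied
  → r_2 = 2.7228
beam 3: φ=180°, α=255°
  dir = (cos 255°, sin 255°) = (-0.2588, -0.9659); from cell (3,3)
  next x-line at t=2.4341, next y-line at t=0.7661; Δt_x=3.8637, Δt_y=1.0353
    y: enter (3,2) at t=0.7661
    y: enter (3,1) at t=1.8014
    x: enter (2,1) at t=2.4341
    y: enter (2,0) at t=2.8367 ← occupied
  → r_3 = 2.8367
beam 4: φ=270°, α=345°
  dir = (cos 345°, sin 345°) = (0.9659, -0.2588); from cell (3,3)
  next x-line at t=0.3831, next y-line at t=2.8591; Δt_x=1.0353, Δt_y=3.8637
    x: enter (4,3) at t=0.3831 ← occupied
  → r_4 = 0.3831

ranges = [3.3750, 2.7228, 2.8367, 0.3831]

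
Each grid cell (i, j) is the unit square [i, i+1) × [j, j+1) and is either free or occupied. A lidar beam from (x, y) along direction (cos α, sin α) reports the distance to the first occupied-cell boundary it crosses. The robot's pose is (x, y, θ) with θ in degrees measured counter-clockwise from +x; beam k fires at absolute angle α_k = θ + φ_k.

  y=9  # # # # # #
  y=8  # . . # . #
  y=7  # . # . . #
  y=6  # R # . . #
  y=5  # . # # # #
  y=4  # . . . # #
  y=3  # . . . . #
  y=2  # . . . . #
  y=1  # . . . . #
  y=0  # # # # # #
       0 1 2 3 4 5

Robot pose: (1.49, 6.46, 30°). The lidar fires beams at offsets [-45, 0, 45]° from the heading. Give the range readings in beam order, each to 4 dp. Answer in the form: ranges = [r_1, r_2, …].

ranges = [0.5280, 0.5889, 2.6296]

beam 1: φ=-45°, α=345°
  cosα=0.9659 sinα=-0.2588 | (1,6) | tMaxX 0.5280 tMaxY 1.7773 | tΔX 1.0353 tΔY 3.8637
    t=0.5280 [x] (2,6) — stop
  → r_1 = 0.5280
beam 2: φ=0°, α=30°
  cosα=0.8660 sinα=0.5000 | (1,6) | tMaxX 0.5889 tMaxY 1.0800 | tΔX 1.1547 tΔY 2.0000
    t=0.5889 [x] (2,6) — stop
  → r_2 = 0.5889
beam 3: φ=45°, α=75°
  cosα=0.2588 sinα=0.9659 | (1,6) | tMaxX 1.9705 tMaxY 0.5590 | tΔX 3.8637 tΔY 1.0353
    t=0.5590 [y] (1,7)
    t=1.5943 [y] (1,8)
    t=1.9705 [x] (2,8)
    t=2.6296 [y] (2,9) — stop
  → r_3 = 2.6296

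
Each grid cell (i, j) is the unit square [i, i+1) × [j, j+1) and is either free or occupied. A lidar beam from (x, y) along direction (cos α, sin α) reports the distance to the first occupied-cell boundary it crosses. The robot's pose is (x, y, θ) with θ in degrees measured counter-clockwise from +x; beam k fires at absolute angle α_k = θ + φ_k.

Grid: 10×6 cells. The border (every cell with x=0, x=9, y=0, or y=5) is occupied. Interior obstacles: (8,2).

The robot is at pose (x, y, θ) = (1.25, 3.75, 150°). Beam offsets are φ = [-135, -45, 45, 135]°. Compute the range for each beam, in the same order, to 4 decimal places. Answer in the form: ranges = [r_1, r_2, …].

beam 1: φ=-135°, α=15°
  d=(0.9659,0.2588)  start (1,3)  tX=0.7765 tY=0.9659  stride 1/|dx|=1.0353 1/|dy|=3.8637
    cross x-line → (2,3), t=0.7765
    cross y-line → (2,4), t=0.9659
    cross x-line → (3,4), t=1.8117
    cross x-line → (4,4), t=2.8470
    cross x-line → (5,4), t=3.8823
    cross y-line → (5,5), t=4.8296 (wall)
  → r_1 = 4.8296
beam 2: φ=-45°, α=105°
  d=(-0.2588,0.9659)  start (1,3)  tX=0.9659 tY=0.2588  stride 1/|dx|=3.8637 1/|dy|=1.0353
    cross y-line → (1,4), t=0.2588
    cross x-line → (0,4), t=0.9659 (wall)
  → r_2 = 0.9659
beam 3: φ=45°, α=195°
  d=(-0.9659,-0.2588)  start (1,3)  tX=0.2588 tY=2.8978  stride 1/|dx|=1.0353 1/|dy|=3.8637
    cross x-line → (0,3), t=0.2588 (wall)
  → r_3 = 0.2588
beam 4: φ=135°, α=285°
  d=(0.2588,-0.9659)  start (1,3)  tX=2.8978 tY=0.7765  stride 1/|dx|=3.8637 1/|dy|=1.0353
    cross y-line → (1,2), t=0.7765
    cross y-line → (1,1), t=1.8117
    cross y-line → (1,0), t=2.8470 (wall)
  → r_4 = 2.8470

ranges = [4.8296, 0.9659, 0.2588, 2.8470]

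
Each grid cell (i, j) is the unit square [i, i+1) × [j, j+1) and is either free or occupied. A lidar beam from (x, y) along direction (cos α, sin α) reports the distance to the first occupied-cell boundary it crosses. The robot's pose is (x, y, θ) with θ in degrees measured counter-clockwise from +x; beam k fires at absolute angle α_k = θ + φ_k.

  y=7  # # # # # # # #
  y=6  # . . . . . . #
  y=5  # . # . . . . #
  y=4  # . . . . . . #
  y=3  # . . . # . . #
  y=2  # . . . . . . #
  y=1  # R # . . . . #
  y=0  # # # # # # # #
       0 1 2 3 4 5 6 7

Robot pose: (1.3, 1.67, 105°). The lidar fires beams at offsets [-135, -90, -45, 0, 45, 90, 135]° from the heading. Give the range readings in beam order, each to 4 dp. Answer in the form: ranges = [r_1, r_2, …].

ranges = [0.8083, 0.7247, 6.1546, 1.1591, 0.3464, 0.3106, 0.6000]

beam 1: φ=-135°, α=330°
  dir = (cos 330°, sin 330°) = (0.8660, -0.5000); from cell (1,1)
  next x-line at t=0.8083, next y-line at t=1.3400; Δt_x=1.1547, Δt_y=2.0000
    x: enter (2,1) at t=0.8083 ← occupied
  → r_1 = 0.8083
beam 2: φ=-90°, α=15°
  dir = (cos 15°, sin 15°) = (0.9659, 0.2588); from cell (1,1)
  next x-line at t=0.7247, next y-line at t=1.2750; Δt_x=1.0353, Δt_y=3.8637
    x: enter (2,1) at t=0.7247 ← occupied
  → r_2 = 0.7247
beam 3: φ=-45°, α=60°
  dir = (cos 60°, sin 60°) = (0.5000, 0.8660); from cell (1,1)
  next x-line at t=1.4000, next y-line at t=0.3811; Δt_x=2.0000, Δt_y=1.1547
    y: enter (1,2) at t=0.3811
    x: enter (2,2) at t=1.4000
    y: enter (2,3) at t=1.5358
    y: enter (2,4) at t=2.6905
    x: enter (3,4) at t=3.4000
    y: enter (3,5) at t=3.8452
    y: enter (3,6) at t=4.9999
    x: enter (4,6) at t=5.4000
    y: enter (4,7) at t=6.1546 ← occupied
  → r_3 = 6.1546
beam 4: φ=0°, α=105°
  dir = (cos 105°, sin 105°) = (-0.2588, 0.9659); from cell (1,1)
  next x-line at t=1.1591, next y-line at t=0.3416; Δt_x=3.8637, Δt_y=1.0353
    y: enter (1,2) at t=0.3416
    x: enter (0,2) at t=1.1591 ← occupied
  → r_4 = 1.1591
beam 5: φ=45°, α=150°
  dir = (cos 150°, sin 150°) = (-0.8660, 0.5000); from cell (1,1)
  next x-line at t=0.3464, next y-line at t=0.6600; Δt_x=1.1547, Δt_y=2.0000
    x: enter (0,1) at t=0.3464 ← occupied
  → r_5 = 0.3464
beam 6: φ=90°, α=195°
  dir = (cos 195°, sin 195°) = (-0.9659, -0.2588); from cell (1,1)
  next x-line at t=0.3106, next y-line at t=2.5887; Δt_x=1.0353, Δt_y=3.8637
    x: enter (0,1) at t=0.3106 ← occupied
  → r_6 = 0.3106
beam 7: φ=135°, α=240°
  dir = (cos 240°, sin 240°) = (-0.5000, -0.8660); from cell (1,1)
  next x-line at t=0.6000, next y-line at t=0.7736; Δt_x=2.0000, Δt_y=1.1547
    x: enter (0,1) at t=0.6000 ← occupied
  → r_7 = 0.6000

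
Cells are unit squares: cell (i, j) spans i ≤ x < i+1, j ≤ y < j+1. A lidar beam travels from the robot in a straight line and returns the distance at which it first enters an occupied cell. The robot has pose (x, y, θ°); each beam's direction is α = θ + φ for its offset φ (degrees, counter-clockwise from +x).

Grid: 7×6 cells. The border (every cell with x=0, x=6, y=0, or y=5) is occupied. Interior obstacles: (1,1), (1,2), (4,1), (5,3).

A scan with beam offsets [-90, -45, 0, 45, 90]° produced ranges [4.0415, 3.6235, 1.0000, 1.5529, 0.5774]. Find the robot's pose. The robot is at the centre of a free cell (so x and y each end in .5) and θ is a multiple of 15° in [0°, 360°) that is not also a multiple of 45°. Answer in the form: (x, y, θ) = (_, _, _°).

Enumerate (i+0.5, j+0.5, θ) over the 16 free cells and 16 admissible headings. For each, cast all 5 beams and compare to the given ranges.
  (3.5, 2.5, 75°): beam 1 = 2.5882 ≠ 4.0415 ✗
  (3.5, 2.5, 105°): beam 1 = 1.9319 ≠ 4.0415 ✗
  (4.5, 3.5, 345°): beam 1 = 1.5529 ≠ 4.0415 ✗
  (2.5, 2.5, 300°): beam 1 = 0.5774 ≠ 4.0415 ✗
  (5.5, 2.5, 330°): beam 1 = 1.0000 ≠ 4.0415 ✗
  …
  (4.5, 4.5, 330°): r_1=4.0415, r_2=3.6235, r_3=1.0000, r_4=1.5529, r_5=0.5774 — all match ✓
No second candidate reproduces the full scan.

(x, y, θ) = (4.5, 4.5, 330°)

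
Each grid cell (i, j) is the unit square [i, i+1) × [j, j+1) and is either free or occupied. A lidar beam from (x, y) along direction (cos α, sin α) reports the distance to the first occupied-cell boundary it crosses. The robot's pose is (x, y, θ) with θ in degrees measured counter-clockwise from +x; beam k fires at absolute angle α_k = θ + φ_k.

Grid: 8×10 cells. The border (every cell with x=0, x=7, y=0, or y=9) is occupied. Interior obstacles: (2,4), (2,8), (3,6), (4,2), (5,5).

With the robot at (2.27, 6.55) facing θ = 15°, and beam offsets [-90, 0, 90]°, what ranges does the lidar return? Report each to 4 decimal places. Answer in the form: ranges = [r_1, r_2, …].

beam 1: φ=-90°, α=285°
  cosα=0.2588 sinα=-0.9659 | (2,6) | tMaxX 2.8205 tMaxY 0.5694 | tΔX 3.8637 tΔY 1.0353
    t=0.5694 [y] (2,5)
    t=1.6047 [y] (2,4) — stop
  → r_1 = 1.6047
beam 2: φ=0°, α=15°
  cosα=0.9659 sinα=0.2588 | (2,6) | tMaxX 0.7558 tMaxY 1.7387 | tΔX 1.0353 tΔY 3.8637
    t=0.7558 [x] (3,6) — stop
  → r_2 = 0.7558
beam 3: φ=90°, α=105°
  cosα=-0.2588 sinα=0.9659 | (2,6) | tMaxX 1.0432 tMaxY 0.4659 | tΔX 3.8637 tΔY 1.0353
    t=0.4659 [y] (2,7)
    t=1.0432 [x] (1,7)
    t=1.5012 [y] (1,8)
    t=2.5364 [y] (1,9) — stop
  → r_3 = 2.5364

ranges = [1.6047, 0.7558, 2.5364]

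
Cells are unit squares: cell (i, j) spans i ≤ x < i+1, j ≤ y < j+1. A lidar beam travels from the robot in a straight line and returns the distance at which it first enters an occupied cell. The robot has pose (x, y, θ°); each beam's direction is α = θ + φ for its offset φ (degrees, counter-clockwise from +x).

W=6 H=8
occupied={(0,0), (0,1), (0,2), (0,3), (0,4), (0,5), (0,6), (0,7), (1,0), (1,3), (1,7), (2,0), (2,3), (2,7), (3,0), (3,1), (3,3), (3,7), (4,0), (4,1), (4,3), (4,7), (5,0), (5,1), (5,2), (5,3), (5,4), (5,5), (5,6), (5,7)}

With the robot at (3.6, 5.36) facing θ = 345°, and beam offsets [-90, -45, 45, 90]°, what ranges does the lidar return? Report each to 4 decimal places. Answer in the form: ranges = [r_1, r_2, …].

beam 1: φ=-90°, α=255°
  cosα=-0.2588 sinα=-0.9659 | (3,5) | tMaxX 2.3182 tMaxY 0.3727 | tΔX 3.8637 tΔY 1.0353
    t=0.3727 [y] (3,4)
    t=1.4080 [y] (3,3) — stop
  → r_1 = 1.4080
beam 2: φ=-45°, α=300°
  cosα=0.5000 sinα=-0.8660 | (3,5) | tMaxX 0.8000 tMaxY 0.4157 | tΔX 2.0000 tΔY 1.1547
    t=0.4157 [y] (3,4)
    t=0.8000 [x] (4,4)
    t=1.5704 [y] (4,3) — stop
  → r_2 = 1.5704
beam 3: φ=45°, α=30°
  cosα=0.8660 sinα=0.5000 | (3,5) | tMaxX 0.4619 tMaxY 1.2800 | tΔX 1.1547 tΔY 2.0000
    t=0.4619 [x] (4,5)
    t=1.2800 [y] (4,6)
    t=1.6166 [x] (5,6) — stop
  → r_3 = 1.6166
beam 4: φ=90°, α=75°
  cosα=0.2588 sinα=0.9659 | (3,5) | tMaxX 1.5455 tMaxY 0.6626 | tΔX 3.8637 tΔY 1.0353
    t=0.6626 [y] (3,6)
    t=1.5455 [x] (4,6)
    t=1.6979 [y] (4,7) — stop
  → r_4 = 1.6979

ranges = [1.4080, 1.5704, 1.6166, 1.6979]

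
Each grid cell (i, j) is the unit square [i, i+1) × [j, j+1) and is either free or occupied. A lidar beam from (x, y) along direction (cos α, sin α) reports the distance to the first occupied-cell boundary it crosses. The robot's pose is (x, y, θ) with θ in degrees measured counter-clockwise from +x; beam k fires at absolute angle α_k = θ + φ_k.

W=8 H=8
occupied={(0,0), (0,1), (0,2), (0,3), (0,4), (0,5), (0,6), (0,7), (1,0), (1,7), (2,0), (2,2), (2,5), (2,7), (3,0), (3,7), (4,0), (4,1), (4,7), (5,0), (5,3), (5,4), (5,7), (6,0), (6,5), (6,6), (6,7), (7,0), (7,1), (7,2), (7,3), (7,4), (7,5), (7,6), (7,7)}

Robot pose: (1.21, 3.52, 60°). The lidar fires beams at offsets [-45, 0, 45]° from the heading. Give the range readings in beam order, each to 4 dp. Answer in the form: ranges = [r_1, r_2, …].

beam 1: φ=-45°, α=15°
  direction (0.9659, 0.2588); cell (1,3); t to first gridline: x 0.8179, y 1.8546 (then +1.0353 / +3.8637)
    (2,3) via x @ 0.8179
    (3,3) via x @ 1.8531
    (3,4) via y @ 1.8546
    (4,4) via x @ 2.8884
    (5,4) via x @ 3.9237  # hit
  → r_1 = 3.9237
beam 2: φ=0°, α=60°
  direction (0.5000, 0.8660); cell (1,3); t to first gridline: x 1.5800, y 0.5543 (then +2.0000 / +1.1547)
    (1,4) via y @ 0.5543
    (2,4) via x @ 1.5800
    (2,5) via y @ 1.7090  # hit
  → r_2 = 1.7090
beam 3: φ=45°, α=105°
  direction (-0.2588, 0.9659); cell (1,3); t to first gridline: x 0.8114, y 0.4969 (then +3.8637 / +1.0353)
    (1,4) via y @ 0.4969
    (0,4) via x @ 0.8114  # hit
  → r_3 = 0.8114

ranges = [3.9237, 1.7090, 0.8114]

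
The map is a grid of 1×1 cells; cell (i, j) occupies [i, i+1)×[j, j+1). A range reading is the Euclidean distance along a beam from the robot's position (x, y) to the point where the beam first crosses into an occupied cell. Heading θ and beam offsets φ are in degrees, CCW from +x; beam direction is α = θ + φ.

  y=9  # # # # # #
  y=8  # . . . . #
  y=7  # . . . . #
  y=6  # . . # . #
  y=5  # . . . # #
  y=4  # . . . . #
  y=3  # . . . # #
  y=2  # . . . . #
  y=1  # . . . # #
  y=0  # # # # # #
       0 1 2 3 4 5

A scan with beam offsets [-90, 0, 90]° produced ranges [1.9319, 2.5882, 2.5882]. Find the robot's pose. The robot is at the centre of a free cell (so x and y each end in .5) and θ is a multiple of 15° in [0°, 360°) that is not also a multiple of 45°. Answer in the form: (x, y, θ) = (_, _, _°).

Enumerate (i+0.5, j+0.5, θ) over the 28 free cells and 16 admissible headings. For each, cast all 3 beams and compare to the given ranges.
  (1.5, 2.5, 195°): beam 2 = 0.5176 ≠ 2.5882 ✗
  (3.5, 8.5, 105°): beam 1 = 1.5529 ≠ 1.9319 ✗
  (2.5, 7.5, 240°): beam 1 = 1.7321 ≠ 1.9319 ✗
  …
  (3.5, 3.5, 165°): r_1=1.9319, r_2=2.5882, r_3=2.5882 — all match ✓
Only this pose fits every beam.

(x, y, θ) = (3.5, 3.5, 165°)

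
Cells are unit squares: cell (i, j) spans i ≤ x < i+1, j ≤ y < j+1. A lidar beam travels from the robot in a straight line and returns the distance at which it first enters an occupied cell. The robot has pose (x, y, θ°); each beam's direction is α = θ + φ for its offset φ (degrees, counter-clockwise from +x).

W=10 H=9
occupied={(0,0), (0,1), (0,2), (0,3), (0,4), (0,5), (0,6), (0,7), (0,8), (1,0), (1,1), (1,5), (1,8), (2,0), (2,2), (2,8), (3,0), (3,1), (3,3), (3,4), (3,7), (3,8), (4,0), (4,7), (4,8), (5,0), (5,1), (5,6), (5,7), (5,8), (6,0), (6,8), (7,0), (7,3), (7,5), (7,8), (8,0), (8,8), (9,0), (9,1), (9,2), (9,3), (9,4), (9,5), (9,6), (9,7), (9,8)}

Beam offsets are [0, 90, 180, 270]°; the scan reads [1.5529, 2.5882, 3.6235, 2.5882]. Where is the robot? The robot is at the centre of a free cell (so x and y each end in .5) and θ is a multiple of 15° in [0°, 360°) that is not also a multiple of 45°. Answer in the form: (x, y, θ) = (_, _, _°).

(x, y, θ) = (6.5, 2.5, 285°)

The pose lattice has 43·16 = 688 candidates. Test each by forward raycasting.
  (1.5, 6.5, 105°): beam 2 = 0.5176 ≠ 2.5882 ✗
  (1.5, 4.5, 285°): beam 1 = 1.9319 ≠ 1.5529 ✗
  (8.5, 1.5, 345°): beam 1 = 0.5176 ≠ 1.5529 ✗
  (2.5, 3.5, 345°): beam 1 = 0.5176 ≠ 1.5529 ✗
  (6.5, 4.5, 75°): beam 1 = 3.6235 ≠ 1.5529 ✗
  …
  (6.5, 2.5, 285°): r_1=1.5529, r_2=2.5882, r_3=3.6235, r_4=2.5882 — all match ✓
Only this pose fits every beam.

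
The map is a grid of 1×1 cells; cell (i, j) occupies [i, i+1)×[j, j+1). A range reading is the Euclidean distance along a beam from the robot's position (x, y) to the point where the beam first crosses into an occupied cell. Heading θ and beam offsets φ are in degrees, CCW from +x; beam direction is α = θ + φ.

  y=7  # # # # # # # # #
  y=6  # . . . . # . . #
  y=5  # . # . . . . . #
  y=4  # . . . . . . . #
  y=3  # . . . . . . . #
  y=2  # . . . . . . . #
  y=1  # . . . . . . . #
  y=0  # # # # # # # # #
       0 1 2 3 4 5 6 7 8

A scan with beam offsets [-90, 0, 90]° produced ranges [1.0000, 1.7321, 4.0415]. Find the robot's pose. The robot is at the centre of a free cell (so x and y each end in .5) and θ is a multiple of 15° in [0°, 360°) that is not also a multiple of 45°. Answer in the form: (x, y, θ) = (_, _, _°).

(x, y, θ) = (4.5, 5.5, 120°)

The pose lattice has 40·16 = 640 candidates. Test each by forward raycasting.
  (1.5, 2.5, 15°): beam 1 = 1.5529 ≠ 1.0000 ✗
  (6.5, 6.5, 240°): beam 1 = 0.5774 ≠ 1.0000 ✗
  (7.5, 1.5, 30°): beam 1 = 0.5774 ≠ 1.0000 ✗
  (1.5, 2.5, 165°): beam 1 = 2.5882 ≠ 1.0000 ✗
  …
  (4.5, 5.5, 120°): r_1=1.0000, r_2=1.7321, r_3=4.0415 — all match ✓
Unique over the lattice → pose = (4.5, 5.5, 120°).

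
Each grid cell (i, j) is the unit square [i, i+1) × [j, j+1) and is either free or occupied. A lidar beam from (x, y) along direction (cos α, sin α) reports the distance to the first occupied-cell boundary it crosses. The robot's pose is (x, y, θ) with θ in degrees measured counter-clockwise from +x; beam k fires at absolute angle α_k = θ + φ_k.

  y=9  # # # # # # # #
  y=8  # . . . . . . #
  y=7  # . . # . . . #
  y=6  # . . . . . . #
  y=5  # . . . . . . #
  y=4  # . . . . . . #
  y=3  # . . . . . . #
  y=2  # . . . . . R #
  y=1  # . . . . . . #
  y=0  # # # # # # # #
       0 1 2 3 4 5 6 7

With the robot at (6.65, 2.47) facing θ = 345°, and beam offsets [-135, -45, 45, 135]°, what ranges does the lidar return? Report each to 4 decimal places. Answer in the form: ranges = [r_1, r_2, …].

beam 1: φ=-135°, α=210°
  d=(-0.8660,-0.5000)  start (6,2)  tX=0.7506 tY=0.9400  stride 1/|dx|=1.1547 1/|dy|=2.0000
    cross x-line → (5,2), t=0.7506
    cross y-line → (5,1), t=0.9400
    cross x-line → (4,1), t=1.9053
    cross y-line → (4,0), t=2.9400 (wall)
  → r_1 = 2.9400
beam 2: φ=-45°, α=300°
  d=(0.5000,-0.8660)  start (6,2)  tX=0.7000 tY=0.5427  stride 1/|dx|=2.0000 1/|dy|=1.1547
    cross y-line → (6,1), t=0.5427
    cross x-line → (7,1), t=0.7000 (wall)
  → r_2 = 0.7000
beam 3: φ=45°, α=30°
  d=(0.8660,0.5000)  start (6,2)  tX=0.4041 tY=1.0600  stride 1/|dx|=1.1547 1/|dy|=2.0000
    cross x-line → (7,2), t=0.4041 (wall)
  → r_3 = 0.4041
beam 4: φ=135°, α=120°
  d=(-0.5000,0.8660)  start (6,2)  tX=1.3000 tY=0.6120  stride 1/|dx|=2.0000 1/|dy|=1.1547
    cross y-line → (6,3), t=0.6120
    cross x-line → (5,3), t=1.3000
    cross y-line → (5,4), t=1.7667
    cross y-line → (5,5), t=2.9214
    cross x-line → (4,5), t=3.3000
    cross y-line → (4,6), t=4.0761
    cross y-line → (4,7), t=5.2308
    cross x-line → (3,7), t=5.3000 (wall)
  → r_4 = 5.3000

ranges = [2.9400, 0.7000, 0.4041, 5.3000]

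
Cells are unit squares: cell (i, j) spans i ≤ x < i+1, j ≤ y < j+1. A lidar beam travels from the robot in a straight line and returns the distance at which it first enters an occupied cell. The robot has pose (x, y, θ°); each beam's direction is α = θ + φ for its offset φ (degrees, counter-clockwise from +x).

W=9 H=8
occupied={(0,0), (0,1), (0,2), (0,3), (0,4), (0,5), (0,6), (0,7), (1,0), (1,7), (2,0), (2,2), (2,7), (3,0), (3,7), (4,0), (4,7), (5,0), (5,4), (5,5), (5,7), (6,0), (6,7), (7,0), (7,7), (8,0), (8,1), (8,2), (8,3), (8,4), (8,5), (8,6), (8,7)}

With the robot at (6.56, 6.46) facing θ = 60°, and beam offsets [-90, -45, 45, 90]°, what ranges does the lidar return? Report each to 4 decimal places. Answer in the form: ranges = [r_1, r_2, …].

ranges = [1.6628, 1.4908, 0.5590, 1.0800]

beam 1: φ=-90°, α=330°
  dir = (cos 330°, sin 330°) = (0.8660, -0.5000); from cell (6,6)
  next x-line at t=0.5081, next y-line at t=0.9200; Δt_x=1.1547, Δt_y=2.0000
    x: enter (7,6) at t=0.5081
    y: enter (7,5) at t=0.9200
    x: enter (8,5) at t=1.6628 ← occupied
  → r_1 = 1.6628
beam 2: φ=-45°, α=15°
  dir = (cos 15°, sin 15°) = (0.9659, 0.2588); from cell (6,6)
  next x-line at t=0.4555, next y-line at t=2.0864; Δt_x=1.0353, Δt_y=3.8637
    x: enter (7,6) at t=0.4555
    x: enter (8,6) at t=1.4908 ← occupied
  → r_2 = 1.4908
beam 3: φ=45°, α=105°
  dir = (cos 105°, sin 105°) = (-0.2588, 0.9659); from cell (6,6)
  next x-line at t=2.1637, next y-line at t=0.5590; Δt_x=3.8637, Δt_y=1.0353
    y: enter (6,7) at t=0.5590 ← occupied
  → r_3 = 0.5590
beam 4: φ=90°, α=150°
  dir = (cos 150°, sin 150°) = (-0.8660, 0.5000); from cell (6,6)
  next x-line at t=0.6466, next y-line at t=1.0800; Δt_x=1.1547, Δt_y=2.0000
    x: enter (5,6) at t=0.6466
    y: enter (5,7) at t=1.0800 ← occupied
  → r_4 = 1.0800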